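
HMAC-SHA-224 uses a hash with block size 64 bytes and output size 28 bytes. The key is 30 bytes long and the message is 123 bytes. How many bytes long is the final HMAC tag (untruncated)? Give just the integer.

The tag is one SHA-224 digest: 28 bytes.

28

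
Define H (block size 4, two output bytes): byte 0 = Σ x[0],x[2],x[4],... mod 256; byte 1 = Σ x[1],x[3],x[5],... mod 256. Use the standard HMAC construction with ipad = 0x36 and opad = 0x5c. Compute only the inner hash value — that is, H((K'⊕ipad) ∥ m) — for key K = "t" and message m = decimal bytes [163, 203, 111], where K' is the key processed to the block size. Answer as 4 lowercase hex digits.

8a37

Key "t" = 74 is 1 byte ≤ B = 4; zero-pad to 4 bytes: K' = 74 00 00 00.
K' ⊕ ipad = 42 36 36 36.
Inner input = 42 36 36 36 ∥ a3 cb 6f.
Inner hash: even-index sum = 394 mod 256 = 138; odd-index sum = 311 mod 256 = 55 → 8a 37.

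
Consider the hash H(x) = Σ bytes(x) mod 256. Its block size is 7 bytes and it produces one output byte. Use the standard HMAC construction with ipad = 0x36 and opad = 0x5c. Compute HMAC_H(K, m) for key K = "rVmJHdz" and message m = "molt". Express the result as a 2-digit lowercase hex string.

Key "rVmJHdz" = 72 56 6d 4a 48 64 7a is exactly B = 7 bytes: K' = 72 56 6d 4a 48 64 7a.
K' ⊕ ipad = 44 60 5b 7c 7e 52 4c.  K' ⊕ opad = 2e 0a 31 16 14 38 26.
Inner input = (K'⊕ipad) ∥ m = 44 60 5b 7c 7e 52 4c ∥ 6d 6f 6c 74.
Inner hash: sum = 68+96+91+124+126+82+76+109+111+108+116 = 1107; mod 256 = 83 → 53.
Outer input = (K'⊕opad) ∥ inner = 2e 0a 31 16 14 38 26 ∥ 53.
Outer hash (tag): sum = 46+10+49+22+20+56+38+83 = 324; mod 256 = 68 → 44.

44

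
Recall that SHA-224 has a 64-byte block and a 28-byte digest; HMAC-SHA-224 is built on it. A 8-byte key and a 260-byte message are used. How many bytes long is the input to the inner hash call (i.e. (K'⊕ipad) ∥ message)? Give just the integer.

324

Key is 8 ≤ 64 bytes, zero-padded: |K'| = 64.
Inner input = (K'⊕ipad) ∥ m → 64 + 260 = 324 bytes.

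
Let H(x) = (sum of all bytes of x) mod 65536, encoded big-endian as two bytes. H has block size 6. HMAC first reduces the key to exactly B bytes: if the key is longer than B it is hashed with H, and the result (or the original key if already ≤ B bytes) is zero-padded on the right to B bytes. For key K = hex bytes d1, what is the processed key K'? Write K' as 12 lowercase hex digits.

Key hex bytes d1 is 1 byte ≤ B = 6; zero-pad to 6 bytes: K' = d1 00 00 00 00 00.

d10000000000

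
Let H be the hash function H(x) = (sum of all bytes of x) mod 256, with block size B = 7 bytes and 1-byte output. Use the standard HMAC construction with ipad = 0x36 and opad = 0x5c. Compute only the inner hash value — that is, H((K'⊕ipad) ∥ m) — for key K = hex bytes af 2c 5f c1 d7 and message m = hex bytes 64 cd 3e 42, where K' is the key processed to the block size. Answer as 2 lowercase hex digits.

11

Key hex bytes af 2c 5f c1 d7 is 5 bytes ≤ B = 7; zero-pad to 7 bytes: K' = af 2c 5f c1 d7 00 00.
K' ⊕ ipad = 99 1a 69 f7 e1 36 36.
Inner input = 99 1a 69 f7 e1 36 36 ∥ 64 cd 3e 42.
Inner hash: sum = 153+26+105+247+225+54+54+100+205+62+66 = 1297; mod 256 = 17 → 11.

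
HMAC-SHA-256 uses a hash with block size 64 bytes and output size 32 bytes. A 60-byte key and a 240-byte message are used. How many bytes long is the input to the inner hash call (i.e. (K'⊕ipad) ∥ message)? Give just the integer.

304

Key is 60 ≤ 64 bytes, zero-padded: |K'| = 64.
Inner input = (K'⊕ipad) ∥ m → 64 + 240 = 304 bytes.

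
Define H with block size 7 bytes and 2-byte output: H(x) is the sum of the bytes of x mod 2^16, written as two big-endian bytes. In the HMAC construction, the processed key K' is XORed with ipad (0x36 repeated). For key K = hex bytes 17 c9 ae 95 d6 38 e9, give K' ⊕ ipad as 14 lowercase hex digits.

21ff98a3e00edf

Key hex bytes 17 c9 ae 95 d6 38 e9 is exactly B = 7 bytes: K' = 17 c9 ae 95 d6 38 e9.
XOR each byte with 0x36: 17⊕36=21, c9⊕36=ff, ae⊕36=98, 95⊕36=a3, d6⊕36=e0, 38⊕36=0e, e9⊕36=df.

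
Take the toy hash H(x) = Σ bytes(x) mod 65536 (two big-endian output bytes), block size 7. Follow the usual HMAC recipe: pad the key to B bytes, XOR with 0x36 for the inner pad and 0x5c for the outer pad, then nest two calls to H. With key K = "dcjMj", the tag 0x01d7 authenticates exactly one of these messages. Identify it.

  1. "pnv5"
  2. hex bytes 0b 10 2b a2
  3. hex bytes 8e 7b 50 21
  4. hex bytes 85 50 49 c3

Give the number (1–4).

4

Key "dcjMj" = 64 63 6a 4d 6a is 5 bytes ≤ B = 7; zero-pad to 7 bytes: K' = 64 63 6a 4d 6a 00 00.
K' ⊕ ipad = 52 55 5c 7b 5c 36 36; K' ⊕ opad = 38 3f 36 11 36 5c 5c.
m1: inner = H(52 55 5c 7b 5c 36 36 70 6e 76 35) = 03 cf; tag = H(38 3f 36 11 36 5c 5c 03 cf) = 027e
m2: inner = H(52 55 5c 7b 5c 36 36 0b 10 2b a2) = 03 2e; tag = H(38 3f 36 11 36 5c 5c 03 2e) = 01dd
m3: inner = H(52 55 5c 7b 5c 36 36 8e 7b 50 21) = 03 c0; tag = H(38 3f 36 11 36 5c 5c 03 c0) = 026f
m4: inner = H(52 55 5c 7b 5c 36 36 85 50 49 c3) = 04 27; tag = H(38 3f 36 11 36 5c 5c 04 27) = 01d7 ← matches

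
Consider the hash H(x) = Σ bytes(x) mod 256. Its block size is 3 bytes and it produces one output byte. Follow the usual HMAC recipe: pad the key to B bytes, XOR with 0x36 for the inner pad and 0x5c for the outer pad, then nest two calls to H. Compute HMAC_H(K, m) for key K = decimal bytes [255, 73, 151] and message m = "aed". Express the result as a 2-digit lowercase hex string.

96

Key decimal bytes [255, 73, 151] = ff 49 97 is exactly B = 3 bytes: K' = ff 49 97.
K' ⊕ ipad = c9 7f a1.  K' ⊕ opad = a3 15 cb.
Inner input = (K'⊕ipad) ∥ m = c9 7f a1 ∥ 61 65 64.
Inner hash: sum = 201+127+161+97+101+100 = 787; mod 256 = 19 → 13.
Outer input = (K'⊕opad) ∥ inner = a3 15 cb ∥ 13.
Outer hash (tag): sum = 163+21+203+19 = 406; mod 256 = 150 → 96.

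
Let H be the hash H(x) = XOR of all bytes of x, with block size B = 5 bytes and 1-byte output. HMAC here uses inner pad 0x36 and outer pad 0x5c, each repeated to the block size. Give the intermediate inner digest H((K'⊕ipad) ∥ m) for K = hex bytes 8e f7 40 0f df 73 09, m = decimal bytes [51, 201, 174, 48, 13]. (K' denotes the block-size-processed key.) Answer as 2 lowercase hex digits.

cc

Key hex bytes 8e f7 40 0f df 73 09 is 7 bytes > B = 5, so hash it first: H(key) = 93, then zero-pad to 5 bytes: K' = 93 00 00 00 00.
K' ⊕ ipad = a5 36 36 36 36.
Inner input = a5 36 36 36 36 ∥ 33 c9 ae 30 0d.
Inner hash: XOR a5⊕36⊕36⊕36⊕36⊕33⊕c9⊕ae⊕30⊕0d = cc.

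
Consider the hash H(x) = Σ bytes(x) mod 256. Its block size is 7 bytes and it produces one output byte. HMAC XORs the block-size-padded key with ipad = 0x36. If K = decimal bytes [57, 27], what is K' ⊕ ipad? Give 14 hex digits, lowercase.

0f2d3636363636

Key decimal bytes [57, 27] = 39 1b is 2 bytes ≤ B = 7; zero-pad to 7 bytes: K' = 39 1b 00 00 00 00 00.
XOR each byte with 0x36: 39⊕36=0f, 1b⊕36=2d, 00⊕36=36, 00⊕36=36, 00⊕36=36, 00⊕36=36, 00⊕36=36.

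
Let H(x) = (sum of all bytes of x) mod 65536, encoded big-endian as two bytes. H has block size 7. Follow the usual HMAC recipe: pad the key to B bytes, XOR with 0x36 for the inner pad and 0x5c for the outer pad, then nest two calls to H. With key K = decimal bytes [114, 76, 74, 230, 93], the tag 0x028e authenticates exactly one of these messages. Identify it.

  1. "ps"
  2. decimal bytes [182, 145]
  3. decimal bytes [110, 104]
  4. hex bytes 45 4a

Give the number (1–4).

Key decimal bytes [114, 76, 74, 230, 93] = 72 4c 4a e6 5d is 5 bytes ≤ B = 7; zero-pad to 7 bytes: K' = 72 4c 4a e6 5d 00 00.
K' ⊕ ipad = 44 7a 7c d0 6b 36 36; K' ⊕ opad = 2e 10 16 ba 01 5c 5c.
m1: inner = H(44 7a 7c d0 6b 36 36 70 73) = 03 c4; tag = H(2e 10 16 ba 01 5c 5c 03 c4) = 028e ← matches
m2: inner = H(44 7a 7c d0 6b 36 36 b6 91) = 04 28; tag = H(2e 10 16 ba 01 5c 5c 04 28) = 01f3
m3: inner = H(44 7a 7c d0 6b 36 36 6e 68) = 03 b7; tag = H(2e 10 16 ba 01 5c 5c 03 b7) = 0281
m4: inner = H(44 7a 7c d0 6b 36 36 45 4a) = 03 70; tag = H(2e 10 16 ba 01 5c 5c 03 70) = 023a

1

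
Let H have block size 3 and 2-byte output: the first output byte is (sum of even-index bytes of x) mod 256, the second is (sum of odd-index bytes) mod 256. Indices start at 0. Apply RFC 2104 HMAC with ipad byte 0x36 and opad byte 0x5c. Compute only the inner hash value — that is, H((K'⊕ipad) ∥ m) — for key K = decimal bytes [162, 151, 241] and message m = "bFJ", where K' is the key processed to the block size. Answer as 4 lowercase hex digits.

Key decimal bytes [162, 151, 241] = a2 97 f1 is exactly B = 3 bytes: K' = a2 97 f1.
K' ⊕ ipad = 94 a1 c7.
Inner input = 94 a1 c7 ∥ 62 46 4a.
Inner hash: even-index sum = 417 mod 256 = 161; odd-index sum = 333 mod 256 = 77 → a1 4d.

a14d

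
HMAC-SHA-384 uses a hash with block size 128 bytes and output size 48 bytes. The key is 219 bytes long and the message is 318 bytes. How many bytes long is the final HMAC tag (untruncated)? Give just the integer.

The tag is one SHA-384 digest: 48 bytes.

48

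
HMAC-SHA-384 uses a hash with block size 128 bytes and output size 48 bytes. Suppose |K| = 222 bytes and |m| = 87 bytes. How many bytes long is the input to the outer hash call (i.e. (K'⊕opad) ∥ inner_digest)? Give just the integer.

Key is 222 > 128 bytes, so it is hashed to 48 bytes then zero-padded to 128: |K'| = 128.
Outer input = (K'⊕opad) ∥ H(inner) → 128 + 48 = 176 bytes.

176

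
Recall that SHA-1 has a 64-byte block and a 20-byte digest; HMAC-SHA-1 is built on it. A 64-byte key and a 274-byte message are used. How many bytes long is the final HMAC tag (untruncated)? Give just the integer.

20

The tag is one SHA-1 digest: 20 bytes.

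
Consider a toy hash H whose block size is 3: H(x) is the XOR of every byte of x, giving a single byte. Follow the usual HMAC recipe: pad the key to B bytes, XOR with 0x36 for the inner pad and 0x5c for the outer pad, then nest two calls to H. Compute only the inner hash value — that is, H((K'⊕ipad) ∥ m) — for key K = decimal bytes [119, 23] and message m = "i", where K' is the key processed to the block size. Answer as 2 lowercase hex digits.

3f

Key decimal bytes [119, 23] = 77 17 is 2 bytes ≤ B = 3; zero-pad to 3 bytes: K' = 77 17 00.
K' ⊕ ipad = 41 21 36.
Inner input = 41 21 36 ∥ 69.
Inner hash: XOR 41⊕21⊕36⊕69 = 3f.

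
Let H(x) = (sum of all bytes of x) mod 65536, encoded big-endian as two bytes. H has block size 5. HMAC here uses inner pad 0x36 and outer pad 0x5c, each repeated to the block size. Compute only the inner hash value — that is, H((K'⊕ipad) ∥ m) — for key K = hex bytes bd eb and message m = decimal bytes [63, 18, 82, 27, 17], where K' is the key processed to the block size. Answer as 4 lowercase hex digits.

Key hex bytes bd eb is 2 bytes ≤ B = 5; zero-pad to 5 bytes: K' = bd eb 00 00 00.
K' ⊕ ipad = 8b dd 36 36 36.
Inner input = 8b dd 36 36 36 ∥ 3f 12 52 1b 11.
Inner hash: sum = 139+221+54+54+54+63+18+82+27+17 = 729 → 02 d9.

02d9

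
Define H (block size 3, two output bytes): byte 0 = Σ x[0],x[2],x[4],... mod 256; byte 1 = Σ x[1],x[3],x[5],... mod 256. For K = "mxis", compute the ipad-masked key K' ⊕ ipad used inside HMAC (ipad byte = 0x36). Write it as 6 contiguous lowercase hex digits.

Key "mxis" = 6d 78 69 73 is 4 bytes > B = 3, so hash it first: H(key) = d6 eb, then zero-pad to 3 bytes: K' = d6 eb 00.
XOR each byte with 0x36: d6⊕36=e0, eb⊕36=dd, 00⊕36=36.

e0dd36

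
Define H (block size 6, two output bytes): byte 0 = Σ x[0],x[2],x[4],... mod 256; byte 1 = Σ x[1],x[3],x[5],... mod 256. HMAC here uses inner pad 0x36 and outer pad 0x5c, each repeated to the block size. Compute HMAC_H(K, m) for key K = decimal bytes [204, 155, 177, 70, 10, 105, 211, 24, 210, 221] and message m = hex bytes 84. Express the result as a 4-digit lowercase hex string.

3290

Key decimal bytes [204, 155, 177, 70, 10, 105, 211, 24, 210, 221] = cc 9b b1 46 0a 69 d3 18 d2 dd is 10 bytes > B = 6, so hash it first: H(key) = 2c 3f, then zero-pad to 6 bytes: K' = 2c 3f 00 00 00 00.
K' ⊕ ipad = 1a 09 36 36 36 36.  K' ⊕ opad = 70 63 5c 5c 5c 5c.
Inner input = (K'⊕ipad) ∥ m = 1a 09 36 36 36 36 ∥ 84.
Inner hash: even-index sum = 266 mod 256 = 10; odd-index sum = 117 mod 256 = 117 → 0a 75.
Outer input = (K'⊕opad) ∥ inner = 70 63 5c 5c 5c 5c ∥ 0a 75.
Outer hash (tag): even-index sum = 306 mod 256 = 50; odd-index sum = 400 mod 256 = 144 → 32 90.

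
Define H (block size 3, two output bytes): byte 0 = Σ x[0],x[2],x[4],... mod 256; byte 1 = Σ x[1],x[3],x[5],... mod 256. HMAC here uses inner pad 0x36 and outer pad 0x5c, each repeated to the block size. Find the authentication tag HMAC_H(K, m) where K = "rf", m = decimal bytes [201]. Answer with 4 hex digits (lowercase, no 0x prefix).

a3b4

Key "rf" = 72 66 is 2 bytes ≤ B = 3; zero-pad to 3 bytes: K' = 72 66 00.
K' ⊕ ipad = 44 50 36.  K' ⊕ opad = 2e 3a 5c.
Inner input = (K'⊕ipad) ∥ m = 44 50 36 ∥ c9.
Inner hash: even-index sum = 122 mod 256 = 122; odd-index sum = 281 mod 256 = 25 → 7a 19.
Outer input = (K'⊕opad) ∥ inner = 2e 3a 5c ∥ 7a 19.
Outer hash (tag): even-index sum = 163 mod 256 = 163; odd-index sum = 180 mod 256 = 180 → a3 b4.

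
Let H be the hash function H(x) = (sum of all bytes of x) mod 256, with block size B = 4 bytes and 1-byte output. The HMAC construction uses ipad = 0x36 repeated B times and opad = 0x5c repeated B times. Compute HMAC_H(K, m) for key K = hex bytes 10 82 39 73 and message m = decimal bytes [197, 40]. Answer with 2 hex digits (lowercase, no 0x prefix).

Key hex bytes 10 82 39 73 is exactly B = 4 bytes: K' = 10 82 39 73.
K' ⊕ ipad = 26 b4 0f 45.  K' ⊕ opad = 4c de 65 2f.
Inner input = (K'⊕ipad) ∥ m = 26 b4 0f 45 ∥ c5 28.
Inner hash: sum = 38+180+15+69+197+40 = 539; mod 256 = 27 → 1b.
Outer input = (K'⊕opad) ∥ inner = 4c de 65 2f ∥ 1b.
Outer hash (tag): sum = 76+222+101+47+27 = 473; mod 256 = 217 → d9.

d9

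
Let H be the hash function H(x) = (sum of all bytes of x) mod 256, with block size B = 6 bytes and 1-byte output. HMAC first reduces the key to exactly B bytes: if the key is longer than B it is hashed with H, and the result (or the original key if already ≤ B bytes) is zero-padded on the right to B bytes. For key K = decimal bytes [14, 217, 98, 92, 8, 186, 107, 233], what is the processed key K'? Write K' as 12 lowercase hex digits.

bb0000000000

|K| = 8 > B = 6, so first hash the key.
H(K): sum = 14+217+98+92+8+186+107+233 = 955; mod 256 = 187 → bb.
Zero-pad H(K) = bb to 6 bytes: K' = bb 00 00 00 00 00.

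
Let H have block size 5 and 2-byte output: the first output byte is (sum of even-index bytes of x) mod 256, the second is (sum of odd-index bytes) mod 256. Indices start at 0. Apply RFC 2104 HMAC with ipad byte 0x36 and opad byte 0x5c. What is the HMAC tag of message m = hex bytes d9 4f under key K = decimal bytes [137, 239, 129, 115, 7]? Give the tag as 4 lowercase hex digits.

04d8

Key decimal bytes [137, 239, 129, 115, 7] = 89 ef 81 73 07 is exactly B = 5 bytes: K' = 89 ef 81 73 07.
K' ⊕ ipad = bf d9 b7 45 31.  K' ⊕ opad = d5 b3 dd 2f 5b.
Inner input = (K'⊕ipad) ∥ m = bf d9 b7 45 31 ∥ d9 4f.
Inner hash: even-index sum = 502 mod 256 = 246; odd-index sum = 503 mod 256 = 247 → f6 f7.
Outer input = (K'⊕opad) ∥ inner = d5 b3 dd 2f 5b ∥ f6 f7.
Outer hash (tag): even-index sum = 772 mod 256 = 4; odd-index sum = 472 mod 256 = 216 → 04 d8.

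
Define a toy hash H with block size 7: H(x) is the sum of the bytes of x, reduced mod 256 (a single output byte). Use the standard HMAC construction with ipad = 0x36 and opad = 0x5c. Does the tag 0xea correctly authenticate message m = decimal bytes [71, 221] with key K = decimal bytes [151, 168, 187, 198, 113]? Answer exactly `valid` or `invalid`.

Key decimal bytes [151, 168, 187, 198, 113] = 97 a8 bb c6 71 is 5 bytes ≤ B = 7; zero-pad to 7 bytes: K' = 97 a8 bb c6 71 00 00.
K' ⊕ ipad = a1 9e 8d f0 47 36 36; K' ⊕ opad = cb f4 e7 9a 2d 5c 5c.
Inner hash: sum = 161+158+141+240+71+54+54+71+221 = 1171; mod 256 = 147 → 93.
Outer hash (recomputed tag): sum = 203+244+231+154+45+92+92+147 = 1208; mod 256 = 184 → b8.
Recomputed tag = b8; claimed = ea → mismatch.

invalid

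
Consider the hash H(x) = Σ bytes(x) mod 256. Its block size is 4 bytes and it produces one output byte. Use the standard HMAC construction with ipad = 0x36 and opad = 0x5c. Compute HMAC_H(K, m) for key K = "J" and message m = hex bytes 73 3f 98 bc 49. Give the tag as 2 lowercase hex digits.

Key "J" = 4a is 1 byte ≤ B = 4; zero-pad to 4 bytes: K' = 4a 00 00 00.
K' ⊕ ipad = 7c 36 36 36.  K' ⊕ opad = 16 5c 5c 5c.
Inner input = (K'⊕ipad) ∥ m = 7c 36 36 36 ∥ 73 3f 98 bc 49.
Inner hash: sum = 124+54+54+54+115+63+152+188+73 = 877; mod 256 = 109 → 6d.
Outer input = (K'⊕opad) ∥ inner = 16 5c 5c 5c ∥ 6d.
Outer hash (tag): sum = 22+92+92+92+109 = 407; mod 256 = 151 → 97.

97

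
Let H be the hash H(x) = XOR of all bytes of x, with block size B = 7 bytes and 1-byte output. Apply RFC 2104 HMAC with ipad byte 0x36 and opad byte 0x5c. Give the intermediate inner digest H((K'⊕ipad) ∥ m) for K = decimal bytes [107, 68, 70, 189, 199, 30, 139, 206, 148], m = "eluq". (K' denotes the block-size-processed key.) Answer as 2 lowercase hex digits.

Key decimal bytes [107, 68, 70, 189, 199, 30, 139, 206, 148] = 6b 44 46 bd c7 1e 8b ce 94 is 9 bytes > B = 7, so hash it first: H(key) = dc, then zero-pad to 7 bytes: K' = dc 00 00 00 00 00 00.
K' ⊕ ipad = ea 36 36 36 36 36 36.
Inner input = ea 36 36 36 36 36 36 ∥ 65 6c 75 71.
Inner hash: XOR ea⊕36⊕36⊕36⊕36⊕36⊕36⊕65⊕6c⊕75⊕71 = e7.

e7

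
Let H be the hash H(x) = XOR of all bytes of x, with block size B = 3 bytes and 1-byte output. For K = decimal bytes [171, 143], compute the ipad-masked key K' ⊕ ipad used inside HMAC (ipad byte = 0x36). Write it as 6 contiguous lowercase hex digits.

Key decimal bytes [171, 143] = ab 8f is 2 bytes ≤ B = 3; zero-pad to 3 bytes: K' = ab 8f 00.
XOR each byte with 0x36: ab⊕36=9d, 8f⊕36=b9, 00⊕36=36.

9db936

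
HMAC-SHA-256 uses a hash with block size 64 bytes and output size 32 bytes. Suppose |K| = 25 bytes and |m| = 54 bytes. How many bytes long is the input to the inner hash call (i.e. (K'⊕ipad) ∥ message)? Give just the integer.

118

Key is 25 ≤ 64 bytes, zero-padded: |K'| = 64.
Inner input = (K'⊕ipad) ∥ m → 64 + 54 = 118 bytes.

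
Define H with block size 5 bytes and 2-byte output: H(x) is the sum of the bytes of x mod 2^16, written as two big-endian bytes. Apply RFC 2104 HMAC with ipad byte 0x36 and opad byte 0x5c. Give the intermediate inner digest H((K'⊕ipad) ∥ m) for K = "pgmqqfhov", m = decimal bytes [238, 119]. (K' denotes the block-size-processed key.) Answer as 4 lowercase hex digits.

Key "pgmqqfhov" = 70 67 6d 71 71 66 68 6f 76 is 9 bytes > B = 5, so hash it first: H(key) = 03 d9, then zero-pad to 5 bytes: K' = 03 d9 00 00 00.
K' ⊕ ipad = 35 ef 36 36 36.
Inner input = 35 ef 36 36 36 ∥ ee 77.
Inner hash: sum = 53+239+54+54+54+238+119 = 811 → 03 2b.

032b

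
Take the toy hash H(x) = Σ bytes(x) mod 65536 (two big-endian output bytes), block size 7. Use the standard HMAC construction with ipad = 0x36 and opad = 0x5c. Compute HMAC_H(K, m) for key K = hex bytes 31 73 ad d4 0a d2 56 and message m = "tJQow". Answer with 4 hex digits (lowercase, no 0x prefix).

0346

Key hex bytes 31 73 ad d4 0a d2 56 is exactly B = 7 bytes: K' = 31 73 ad d4 0a d2 56.
K' ⊕ ipad = 07 45 9b e2 3c e4 60.  K' ⊕ opad = 6d 2f f1 88 56 8e 0a.
Inner input = (K'⊕ipad) ∥ m = 07 45 9b e2 3c e4 60 ∥ 74 4a 51 6f 77.
Inner hash: sum = 7+69+155+226+60+228+96+116+74+81+111+119 = 1342 → 05 3e.
Outer input = (K'⊕opad) ∥ inner = 6d 2f f1 88 56 8e 0a ∥ 05 3e.
Outer hash (tag): sum = 109+47+241+136+86+142+10+5+62 = 838 → 03 46.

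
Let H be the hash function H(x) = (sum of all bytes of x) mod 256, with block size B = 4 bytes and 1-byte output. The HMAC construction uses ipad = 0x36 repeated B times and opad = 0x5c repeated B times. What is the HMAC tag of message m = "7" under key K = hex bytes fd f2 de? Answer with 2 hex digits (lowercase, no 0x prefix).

Key hex bytes fd f2 de is 3 bytes ≤ B = 4; zero-pad to 4 bytes: K' = fd f2 de 00.
K' ⊕ ipad = cb c4 e8 36.  K' ⊕ opad = a1 ae 82 5c.
Inner input = (K'⊕ipad) ∥ m = cb c4 e8 36 ∥ 37.
Inner hash: sum = 203+196+232+54+55 = 740; mod 256 = 228 → e4.
Outer input = (K'⊕opad) ∥ inner = a1 ae 82 5c ∥ e4.
Outer hash (tag): sum = 161+174+130+92+228 = 785; mod 256 = 17 → 11.

11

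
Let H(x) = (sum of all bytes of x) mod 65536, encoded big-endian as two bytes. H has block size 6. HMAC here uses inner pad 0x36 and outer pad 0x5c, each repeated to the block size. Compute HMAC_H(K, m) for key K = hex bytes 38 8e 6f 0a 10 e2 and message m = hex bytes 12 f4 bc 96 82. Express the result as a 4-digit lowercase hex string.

02fd

Key hex bytes 38 8e 6f 0a 10 e2 is exactly B = 6 bytes: K' = 38 8e 6f 0a 10 e2.
K' ⊕ ipad = 0e b8 59 3c 26 d4.  K' ⊕ opad = 64 d2 33 56 4c be.
Inner input = (K'⊕ipad) ∥ m = 0e b8 59 3c 26 d4 ∥ 12 f4 bc 96 82.
Inner hash: sum = 14+184+89+60+38+212+18+244+188+150+130 = 1327 → 05 2f.
Outer input = (K'⊕opad) ∥ inner = 64 d2 33 56 4c be ∥ 05 2f.
Outer hash (tag): sum = 100+210+51+86+76+190+5+47 = 765 → 02 fd.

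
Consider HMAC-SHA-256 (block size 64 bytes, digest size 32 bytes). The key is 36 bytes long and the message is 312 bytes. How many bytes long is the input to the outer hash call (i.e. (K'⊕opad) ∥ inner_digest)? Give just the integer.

96

Key is 36 ≤ 64 bytes, zero-padded: |K'| = 64.
Outer input = (K'⊕opad) ∥ H(inner) → 64 + 32 = 96 bytes.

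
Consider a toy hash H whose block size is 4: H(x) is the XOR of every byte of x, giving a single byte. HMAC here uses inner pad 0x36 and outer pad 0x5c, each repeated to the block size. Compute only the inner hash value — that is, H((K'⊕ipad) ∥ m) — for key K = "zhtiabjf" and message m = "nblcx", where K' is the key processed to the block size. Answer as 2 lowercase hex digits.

7b

Key "zhtiabjf" = 7a 68 74 69 61 62 6a 66 is 8 bytes > B = 4, so hash it first: H(key) = 00, then zero-pad to 4 bytes: K' = 00 00 00 00.
K' ⊕ ipad = 36 36 36 36.
Inner input = 36 36 36 36 ∥ 6e 62 6c 63 78.
Inner hash: XOR 36⊕36⊕36⊕36⊕6e⊕62⊕6c⊕63⊕78 = 7b.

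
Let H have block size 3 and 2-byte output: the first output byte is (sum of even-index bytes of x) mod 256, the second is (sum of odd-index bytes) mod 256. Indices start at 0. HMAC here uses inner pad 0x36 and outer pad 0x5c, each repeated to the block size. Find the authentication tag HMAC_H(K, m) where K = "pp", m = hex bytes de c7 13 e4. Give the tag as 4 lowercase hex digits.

bf53

Key "pp" = 70 70 is 2 bytes ≤ B = 3; zero-pad to 3 bytes: K' = 70 70 00.
K' ⊕ ipad = 46 46 36.  K' ⊕ opad = 2c 2c 5c.
Inner input = (K'⊕ipad) ∥ m = 46 46 36 ∥ de c7 13 e4.
Inner hash: even-index sum = 551 mod 256 = 39; odd-index sum = 311 mod 256 = 55 → 27 37.
Outer input = (K'⊕opad) ∥ inner = 2c 2c 5c ∥ 27 37.
Outer hash (tag): even-index sum = 191 mod 256 = 191; odd-index sum = 83 mod 256 = 83 → bf 53.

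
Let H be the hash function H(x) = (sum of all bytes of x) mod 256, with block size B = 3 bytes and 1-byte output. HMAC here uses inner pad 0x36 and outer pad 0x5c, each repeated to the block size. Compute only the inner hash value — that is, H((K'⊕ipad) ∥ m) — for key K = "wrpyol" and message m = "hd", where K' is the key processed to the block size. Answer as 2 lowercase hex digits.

d3

Key "wrpyol" = 77 72 70 79 6f 6c is 6 bytes > B = 3, so hash it first: H(key) = ad, then zero-pad to 3 bytes: K' = ad 00 00.
K' ⊕ ipad = 9b 36 36.
Inner input = 9b 36 36 ∥ 68 64.
Inner hash: sum = 155+54+54+104+100 = 467; mod 256 = 211 → d3.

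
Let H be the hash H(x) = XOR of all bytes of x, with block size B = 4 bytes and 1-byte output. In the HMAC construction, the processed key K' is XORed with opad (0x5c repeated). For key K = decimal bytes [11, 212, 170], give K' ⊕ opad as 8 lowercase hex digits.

Key decimal bytes [11, 212, 170] = 0b d4 aa is 3 bytes ≤ B = 4; zero-pad to 4 bytes: K' = 0b d4 aa 00.
XOR each byte with 0x5c: 0b⊕5c=57, d4⊕5c=88, aa⊕5c=f6, 00⊕5c=5c.

5788f65c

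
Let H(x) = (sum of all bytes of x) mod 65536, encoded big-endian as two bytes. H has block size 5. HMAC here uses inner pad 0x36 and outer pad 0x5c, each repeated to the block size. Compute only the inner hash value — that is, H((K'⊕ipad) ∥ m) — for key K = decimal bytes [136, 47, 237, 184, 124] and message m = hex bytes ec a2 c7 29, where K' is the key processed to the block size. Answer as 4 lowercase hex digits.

Key decimal bytes [136, 47, 237, 184, 124] = 88 2f ed b8 7c is exactly B = 5 bytes: K' = 88 2f ed b8 7c.
K' ⊕ ipad = be 19 db 8e 4a.
Inner input = be 19 db 8e 4a ∥ ec a2 c7 29.
Inner hash: sum = 190+25+219+142+74+236+162+199+41 = 1288 → 05 08.

0508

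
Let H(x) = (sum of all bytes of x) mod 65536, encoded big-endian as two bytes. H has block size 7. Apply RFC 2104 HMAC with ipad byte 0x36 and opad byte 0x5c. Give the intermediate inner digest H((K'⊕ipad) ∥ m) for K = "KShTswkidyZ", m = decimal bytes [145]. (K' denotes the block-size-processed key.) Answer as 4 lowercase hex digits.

Key "KShTswkidyZ" = 4b 53 68 54 73 77 6b 69 64 79 5a is 11 bytes > B = 7, so hash it first: H(key) = 04 4f, then zero-pad to 7 bytes: K' = 04 4f 00 00 00 00 00.
K' ⊕ ipad = 32 79 36 36 36 36 36.
Inner input = 32 79 36 36 36 36 36 ∥ 91.
Inner hash: sum = 50+121+54+54+54+54+54+145 = 586 → 02 4a.

024a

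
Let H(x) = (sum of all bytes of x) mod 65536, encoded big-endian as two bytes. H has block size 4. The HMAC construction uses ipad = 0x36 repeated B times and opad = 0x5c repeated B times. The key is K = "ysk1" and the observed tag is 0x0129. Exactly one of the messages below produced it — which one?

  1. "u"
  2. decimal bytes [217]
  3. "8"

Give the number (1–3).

3

Key "ysk1" = 79 73 6b 31 is exactly B = 4 bytes: K' = 79 73 6b 31.
K' ⊕ ipad = 4f 45 5d 07; K' ⊕ opad = 25 2f 37 6d.
m1: inner = H(4f 45 5d 07 75) = 01 6d; tag = H(25 2f 37 6d 01 6d) = 0166
m2: inner = H(4f 45 5d 07 d9) = 01 d1; tag = H(25 2f 37 6d 01 d1) = 01ca
m3: inner = H(4f 45 5d 07 38) = 01 30; tag = H(25 2f 37 6d 01 30) = 0129 ← matches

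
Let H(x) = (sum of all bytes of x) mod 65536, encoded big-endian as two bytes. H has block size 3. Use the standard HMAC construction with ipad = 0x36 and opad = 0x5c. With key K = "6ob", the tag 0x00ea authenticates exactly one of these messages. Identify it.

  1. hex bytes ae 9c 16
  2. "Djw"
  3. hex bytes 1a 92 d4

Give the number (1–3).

Key "6ob" = 36 6f 62 is exactly B = 3 bytes: K' = 36 6f 62.
K' ⊕ ipad = 00 59 54; K' ⊕ opad = 6a 33 3e.
m1: inner = H(00 59 54 ae 9c 16) = 02 0d; tag = H(6a 33 3e 02 0d) = 00ea ← matches
m2: inner = H(00 59 54 44 6a 77) = 01 d2; tag = H(6a 33 3e 01 d2) = 01ae
m3: inner = H(00 59 54 1a 92 d4) = 02 2d; tag = H(6a 33 3e 02 2d) = 010a

1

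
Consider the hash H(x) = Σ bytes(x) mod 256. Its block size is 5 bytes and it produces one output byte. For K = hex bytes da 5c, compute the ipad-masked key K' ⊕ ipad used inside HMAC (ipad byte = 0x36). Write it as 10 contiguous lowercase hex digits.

Key hex bytes da 5c is 2 bytes ≤ B = 5; zero-pad to 5 bytes: K' = da 5c 00 00 00.
XOR each byte with 0x36: da⊕36=ec, 5c⊕36=6a, 00⊕36=36, 00⊕36=36, 00⊕36=36.

ec6a363636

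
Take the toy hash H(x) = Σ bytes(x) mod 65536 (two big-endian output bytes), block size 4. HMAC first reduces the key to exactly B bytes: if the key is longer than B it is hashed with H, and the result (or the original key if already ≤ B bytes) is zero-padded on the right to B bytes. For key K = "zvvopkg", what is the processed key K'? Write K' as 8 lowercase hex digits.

03170000

|K| = 7 > B = 4, so first hash the key.
H(K): sum = 122+118+118+111+112+107+103 = 791 → 03 17.
Zero-pad H(K) = 03 17 to 4 bytes: K' = 03 17 00 00.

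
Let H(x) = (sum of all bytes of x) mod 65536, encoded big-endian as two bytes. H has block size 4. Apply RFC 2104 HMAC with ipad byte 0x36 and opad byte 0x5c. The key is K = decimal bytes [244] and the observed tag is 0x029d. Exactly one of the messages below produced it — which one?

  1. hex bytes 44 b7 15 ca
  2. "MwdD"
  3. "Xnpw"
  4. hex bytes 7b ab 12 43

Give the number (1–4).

4

Key decimal bytes [244] = f4 is 1 byte ≤ B = 4; zero-pad to 4 bytes: K' = f4 00 00 00.
K' ⊕ ipad = c2 36 36 36; K' ⊕ opad = a8 5c 5c 5c.
m1: inner = H(c2 36 36 36 44 b7 15 ca) = 03 3e; tag = H(a8 5c 5c 5c 03 3e) = 01fd
m2: inner = H(c2 36 36 36 4d 77 64 44) = 02 d0; tag = H(a8 5c 5c 5c 02 d0) = 028e
m3: inner = H(c2 36 36 36 58 6e 70 77) = 03 11; tag = H(a8 5c 5c 5c 03 11) = 01d0
m4: inner = H(c2 36 36 36 7b ab 12 43) = 02 df; tag = H(a8 5c 5c 5c 02 df) = 029d ← matches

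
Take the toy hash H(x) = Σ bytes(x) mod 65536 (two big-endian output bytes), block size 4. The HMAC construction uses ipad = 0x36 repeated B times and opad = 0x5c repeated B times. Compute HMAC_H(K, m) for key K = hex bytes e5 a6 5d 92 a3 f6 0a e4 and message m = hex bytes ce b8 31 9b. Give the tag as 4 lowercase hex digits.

Key hex bytes e5 a6 5d 92 a3 f6 0a e4 is 8 bytes > B = 4, so hash it first: H(key) = 05 01, then zero-pad to 4 bytes: K' = 05 01 00 00.
K' ⊕ ipad = 33 37 36 36.  K' ⊕ opad = 59 5d 5c 5c.
Inner input = (K'⊕ipad) ∥ m = 33 37 36 36 ∥ ce b8 31 9b.
Inner hash: sum = 51+55+54+54+206+184+49+155 = 808 → 03 28.
Outer input = (K'⊕opad) ∥ inner = 59 5d 5c 5c ∥ 03 28.
Outer hash (tag): sum = 89+93+92+92+3+40 = 409 → 01 99.

0199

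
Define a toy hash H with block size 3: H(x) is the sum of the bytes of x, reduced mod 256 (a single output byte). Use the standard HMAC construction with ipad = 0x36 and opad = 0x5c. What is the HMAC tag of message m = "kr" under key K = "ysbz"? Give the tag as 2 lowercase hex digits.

93

Key "ysbz" = 79 73 62 7a is 4 bytes > B = 3, so hash it first: H(key) = c8, then zero-pad to 3 bytes: K' = c8 00 00.
K' ⊕ ipad = fe 36 36.  K' ⊕ opad = 94 5c 5c.
Inner input = (K'⊕ipad) ∥ m = fe 36 36 ∥ 6b 72.
Inner hash: sum = 254+54+54+107+114 = 583; mod 256 = 71 → 47.
Outer input = (K'⊕opad) ∥ inner = 94 5c 5c ∥ 47.
Outer hash (tag): sum = 148+92+92+71 = 403; mod 256 = 147 → 93.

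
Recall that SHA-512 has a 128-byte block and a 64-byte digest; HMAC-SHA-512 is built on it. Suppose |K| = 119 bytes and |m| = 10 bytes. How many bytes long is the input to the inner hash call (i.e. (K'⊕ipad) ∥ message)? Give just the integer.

Key is 119 ≤ 128 bytes, zero-padded: |K'| = 128.
Inner input = (K'⊕ipad) ∥ m → 128 + 10 = 138 bytes.

138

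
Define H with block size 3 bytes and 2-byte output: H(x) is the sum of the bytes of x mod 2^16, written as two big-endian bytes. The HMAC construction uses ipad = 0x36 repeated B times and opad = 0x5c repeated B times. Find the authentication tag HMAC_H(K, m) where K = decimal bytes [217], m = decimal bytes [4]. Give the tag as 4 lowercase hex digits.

019d

Key decimal bytes [217] = d9 is 1 byte ≤ B = 3; zero-pad to 3 bytes: K' = d9 00 00.
K' ⊕ ipad = ef 36 36.  K' ⊕ opad = 85 5c 5c.
Inner input = (K'⊕ipad) ∥ m = ef 36 36 ∥ 04.
Inner hash: sum = 239+54+54+4 = 351 → 01 5f.
Outer input = (K'⊕opad) ∥ inner = 85 5c 5c ∥ 01 5f.
Outer hash (tag): sum = 133+92+92+1+95 = 413 → 01 9d.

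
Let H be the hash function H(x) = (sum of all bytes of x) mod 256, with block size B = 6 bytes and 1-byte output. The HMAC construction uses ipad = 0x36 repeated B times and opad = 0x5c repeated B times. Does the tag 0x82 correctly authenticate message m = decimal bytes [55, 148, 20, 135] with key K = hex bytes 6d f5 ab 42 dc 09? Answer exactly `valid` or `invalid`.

Key hex bytes 6d f5 ab 42 dc 09 is exactly B = 6 bytes: K' = 6d f5 ab 42 dc 09.
K' ⊕ ipad = 5b c3 9d 74 ea 3f; K' ⊕ opad = 31 a9 f7 1e 80 55.
Inner hash: sum = 91+195+157+116+234+63+55+148+20+135 = 1214; mod 256 = 190 → be.
Outer hash (recomputed tag): sum = 49+169+247+30+128+85+190 = 898; mod 256 = 130 → 82.
Recomputed tag = 82; claimed = 82 → match.

valid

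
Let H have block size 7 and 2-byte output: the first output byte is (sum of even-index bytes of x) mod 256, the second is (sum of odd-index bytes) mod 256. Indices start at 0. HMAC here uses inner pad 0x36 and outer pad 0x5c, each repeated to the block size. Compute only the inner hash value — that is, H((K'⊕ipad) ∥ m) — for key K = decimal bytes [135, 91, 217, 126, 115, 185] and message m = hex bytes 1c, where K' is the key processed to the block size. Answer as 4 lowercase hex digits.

Key decimal bytes [135, 91, 217, 126, 115, 185] = 87 5b d9 7e 73 b9 is 6 bytes ≤ B = 7; zero-pad to 7 bytes: K' = 87 5b d9 7e 73 b9 00.
K' ⊕ ipad = b1 6d ef 48 45 8f 36.
Inner input = b1 6d ef 48 45 8f 36 ∥ 1c.
Inner hash: even-index sum = 539 mod 256 = 27; odd-index sum = 352 mod 256 = 96 → 1b 60.

1b60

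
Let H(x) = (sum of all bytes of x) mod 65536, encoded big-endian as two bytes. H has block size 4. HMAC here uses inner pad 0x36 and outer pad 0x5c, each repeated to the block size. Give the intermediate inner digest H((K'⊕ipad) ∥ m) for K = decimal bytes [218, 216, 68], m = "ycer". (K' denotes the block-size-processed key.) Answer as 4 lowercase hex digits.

0435

Key decimal bytes [218, 216, 68] = da d8 44 is 3 bytes ≤ B = 4; zero-pad to 4 bytes: K' = da d8 44 00.
K' ⊕ ipad = ec ee 72 36.
Inner input = ec ee 72 36 ∥ 79 63 65 72.
Inner hash: sum = 236+238+114+54+121+99+101+114 = 1077 → 04 35.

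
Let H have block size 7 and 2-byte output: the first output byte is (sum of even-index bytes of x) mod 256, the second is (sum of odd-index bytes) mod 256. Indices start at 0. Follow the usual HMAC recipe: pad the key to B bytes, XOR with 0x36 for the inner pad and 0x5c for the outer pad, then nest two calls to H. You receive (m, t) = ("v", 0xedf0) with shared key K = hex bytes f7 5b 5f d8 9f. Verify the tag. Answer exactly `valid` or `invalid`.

invalid

Key hex bytes f7 5b 5f d8 9f is 5 bytes ≤ B = 7; zero-pad to 7 bytes: K' = f7 5b 5f d8 9f 00 00.
K' ⊕ ipad = c1 6d 69 ee a9 36 36; K' ⊕ opad = ab 07 03 84 c3 5c 5c.
Inner hash: even-index sum = 521 mod 256 = 9; odd-index sum = 519 mod 256 = 7 → 09 07.
Outer hash (recomputed tag): even-index sum = 468 mod 256 = 212; odd-index sum = 240 mod 256 = 240 → d4 f0.
Recomputed tag = d4f0; claimed = edf0 → mismatch.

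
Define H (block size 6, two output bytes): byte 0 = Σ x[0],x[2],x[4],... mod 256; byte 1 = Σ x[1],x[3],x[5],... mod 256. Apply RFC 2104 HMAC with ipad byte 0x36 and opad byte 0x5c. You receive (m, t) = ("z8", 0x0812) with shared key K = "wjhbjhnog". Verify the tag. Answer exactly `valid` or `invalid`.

invalid

Key "wjhbjhnog" = 77 6a 68 62 6a 68 6e 6f 67 is 9 bytes > B = 6, so hash it first: H(key) = 1e a3, then zero-pad to 6 bytes: K' = 1e a3 00 00 00 00.
K' ⊕ ipad = 28 95 36 36 36 36; K' ⊕ opad = 42 ff 5c 5c 5c 5c.
Inner hash: even-index sum = 270 mod 256 = 14; odd-index sum = 313 mod 256 = 57 → 0e 39.
Outer hash (recomputed tag): even-index sum = 264 mod 256 = 8; odd-index sum = 496 mod 256 = 240 → 08 f0.
Recomputed tag = 08f0; claimed = 0812 → mismatch.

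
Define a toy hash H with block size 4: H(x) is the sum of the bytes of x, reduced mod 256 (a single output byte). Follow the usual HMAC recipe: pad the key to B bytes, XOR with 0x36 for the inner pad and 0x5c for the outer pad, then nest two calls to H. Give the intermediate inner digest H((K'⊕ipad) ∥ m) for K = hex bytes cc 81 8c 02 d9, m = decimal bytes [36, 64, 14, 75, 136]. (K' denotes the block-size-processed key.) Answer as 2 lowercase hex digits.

69

Key hex bytes cc 81 8c 02 d9 is 5 bytes > B = 4, so hash it first: H(key) = b4, then zero-pad to 4 bytes: K' = b4 00 00 00.
K' ⊕ ipad = 82 36 36 36.
Inner input = 82 36 36 36 ∥ 24 40 0e 4b 88.
Inner hash: sum = 130+54+54+54+36+64+14+75+136 = 617; mod 256 = 105 → 69.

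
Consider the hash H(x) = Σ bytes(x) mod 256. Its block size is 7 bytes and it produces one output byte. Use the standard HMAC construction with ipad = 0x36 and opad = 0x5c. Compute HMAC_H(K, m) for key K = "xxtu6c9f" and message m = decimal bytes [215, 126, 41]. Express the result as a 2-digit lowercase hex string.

5e

Key "xxtu6c9f" = 78 78 74 75 36 63 39 66 is 8 bytes > B = 7, so hash it first: H(key) = 11, then zero-pad to 7 bytes: K' = 11 00 00 00 00 00 00.
K' ⊕ ipad = 27 36 36 36 36 36 36.  K' ⊕ opad = 4d 5c 5c 5c 5c 5c 5c.
Inner input = (K'⊕ipad) ∥ m = 27 36 36 36 36 36 36 ∥ d7 7e 29.
Inner hash: sum = 39+54+54+54+54+54+54+215+126+41 = 745; mod 256 = 233 → e9.
Outer input = (K'⊕opad) ∥ inner = 4d 5c 5c 5c 5c 5c 5c ∥ e9.
Outer hash (tag): sum = 77+92+92+92+92+92+92+233 = 862; mod 256 = 94 → 5e.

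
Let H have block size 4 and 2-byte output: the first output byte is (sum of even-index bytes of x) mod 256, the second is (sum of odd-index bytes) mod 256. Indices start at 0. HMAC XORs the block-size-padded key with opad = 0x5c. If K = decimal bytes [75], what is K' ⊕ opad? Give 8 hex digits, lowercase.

175c5c5c

Key decimal bytes [75] = 4b is 1 byte ≤ B = 4; zero-pad to 4 bytes: K' = 4b 00 00 00.
XOR each byte with 0x5c: 4b⊕5c=17, 00⊕5c=5c, 00⊕5c=5c, 00⊕5c=5c.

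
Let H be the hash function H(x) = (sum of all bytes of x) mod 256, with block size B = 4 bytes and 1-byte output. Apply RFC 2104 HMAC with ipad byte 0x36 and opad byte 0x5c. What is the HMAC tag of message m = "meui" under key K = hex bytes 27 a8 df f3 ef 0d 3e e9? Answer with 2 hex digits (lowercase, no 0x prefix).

Key hex bytes 27 a8 df f3 ef 0d 3e e9 is 8 bytes > B = 4, so hash it first: H(key) = c4, then zero-pad to 4 bytes: K' = c4 00 00 00.
K' ⊕ ipad = f2 36 36 36.  K' ⊕ opad = 98 5c 5c 5c.
Inner input = (K'⊕ipad) ∥ m = f2 36 36 36 ∥ 6d 65 75 69.
Inner hash: sum = 242+54+54+54+109+101+117+105 = 836; mod 256 = 68 → 44.
Outer input = (K'⊕opad) ∥ inner = 98 5c 5c 5c ∥ 44.
Outer hash (tag): sum = 152+92+92+92+68 = 496; mod 256 = 240 → f0.

f0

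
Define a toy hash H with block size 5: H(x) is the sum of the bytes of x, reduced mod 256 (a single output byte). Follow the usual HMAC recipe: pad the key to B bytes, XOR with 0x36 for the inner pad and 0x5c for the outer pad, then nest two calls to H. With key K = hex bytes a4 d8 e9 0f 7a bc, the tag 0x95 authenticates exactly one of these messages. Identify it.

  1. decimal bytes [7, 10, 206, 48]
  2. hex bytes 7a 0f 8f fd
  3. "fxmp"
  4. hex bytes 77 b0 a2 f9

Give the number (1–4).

Key hex bytes a4 d8 e9 0f 7a bc is 6 bytes > B = 5, so hash it first: H(key) = aa, then zero-pad to 5 bytes: K' = aa 00 00 00 00.
K' ⊕ ipad = 9c 36 36 36 36; K' ⊕ opad = f6 5c 5c 5c 5c.
m1: inner = H(9c 36 36 36 36 07 0a ce 30) = 83; tag = H(f6 5c 5c 5c 5c 83) = e9
m2: inner = H(9c 36 36 36 36 7a 0f 8f fd) = 89; tag = H(f6 5c 5c 5c 5c 89) = ef
m3: inner = H(9c 36 36 36 36 66 78 6d 70) = 2f; tag = H(f6 5c 5c 5c 5c 2f) = 95 ← matches
m4: inner = H(9c 36 36 36 36 77 b0 a2 f9) = 36; tag = H(f6 5c 5c 5c 5c 36) = 9c

3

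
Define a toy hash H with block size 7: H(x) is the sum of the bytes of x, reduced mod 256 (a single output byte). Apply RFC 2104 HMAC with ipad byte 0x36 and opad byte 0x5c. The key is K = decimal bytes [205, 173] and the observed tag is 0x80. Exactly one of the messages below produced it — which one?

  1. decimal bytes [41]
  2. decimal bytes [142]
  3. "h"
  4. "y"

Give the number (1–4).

2

Key decimal bytes [205, 173] = cd ad is 2 bytes ≤ B = 7; zero-pad to 7 bytes: K' = cd ad 00 00 00 00 00.
K' ⊕ ipad = fb 9b 36 36 36 36 36; K' ⊕ opad = 91 f1 5c 5c 5c 5c 5c.
m1: inner = H(fb 9b 36 36 36 36 36 29) = cd; tag = H(91 f1 5c 5c 5c 5c 5c cd) = 1b
m2: inner = H(fb 9b 36 36 36 36 36 8e) = 32; tag = H(91 f1 5c 5c 5c 5c 5c 32) = 80 ← matches
m3: inner = H(fb 9b 36 36 36 36 36 68) = 0c; tag = H(91 f1 5c 5c 5c 5c 5c 0c) = 5a
m4: inner = H(fb 9b 36 36 36 36 36 79) = 1d; tag = H(91 f1 5c 5c 5c 5c 5c 1d) = 6b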